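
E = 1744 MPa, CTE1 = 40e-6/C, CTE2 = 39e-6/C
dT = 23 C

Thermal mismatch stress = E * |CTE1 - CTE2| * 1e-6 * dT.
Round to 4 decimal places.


= 1744 * 1e-6 * 23
= 0.0401 MPa

0.0401


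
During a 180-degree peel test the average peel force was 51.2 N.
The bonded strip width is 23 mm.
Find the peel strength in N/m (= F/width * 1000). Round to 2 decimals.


Peel strength = F/width * 1000
= 51.2 / 23 * 1000
= 2226.09 N/m

2226.09


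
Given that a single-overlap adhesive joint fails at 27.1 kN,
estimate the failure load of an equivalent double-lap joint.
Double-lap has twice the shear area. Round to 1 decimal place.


Double-lap factor = 2
Expected load = 27.1 * 2 = 54.2 kN

54.2


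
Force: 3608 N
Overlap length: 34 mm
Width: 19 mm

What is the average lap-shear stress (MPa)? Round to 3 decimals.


Average shear stress = F / (overlap * width)
= 3608 / (34 * 19)
= 5.585 MPa

5.585


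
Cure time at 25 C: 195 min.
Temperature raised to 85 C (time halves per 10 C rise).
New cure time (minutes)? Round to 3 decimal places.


Acceleration factor = 2^(60/10) = 64.0000
New time = 195 / 64.0000 = 3.047 min

3.047


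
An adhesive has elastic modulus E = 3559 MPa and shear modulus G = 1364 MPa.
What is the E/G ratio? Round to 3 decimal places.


E/G = 3559 / 1364 = 2.609

2.609


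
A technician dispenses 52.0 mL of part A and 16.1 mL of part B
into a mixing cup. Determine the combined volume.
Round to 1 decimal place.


Combined volume = 52.0 + 16.1
= 68.1 mL

68.1


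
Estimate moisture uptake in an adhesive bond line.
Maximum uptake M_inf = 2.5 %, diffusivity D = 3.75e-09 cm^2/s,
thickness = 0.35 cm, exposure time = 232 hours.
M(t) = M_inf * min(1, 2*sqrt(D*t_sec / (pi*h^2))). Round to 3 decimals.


Convert time: 232 h = 835200 s
ratio = min(1, 2*sqrt(3.75e-09*835200/(pi*0.35^2)))
= 0.180425
M(t) = 2.5 * 0.180425 = 0.451%

0.451


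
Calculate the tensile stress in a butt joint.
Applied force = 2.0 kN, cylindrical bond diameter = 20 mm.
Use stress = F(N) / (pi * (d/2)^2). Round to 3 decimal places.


A = pi * 10.0^2 = 314.1593 mm^2
sigma = 2000.0 / 314.1593 = 6.366 MPa

6.366


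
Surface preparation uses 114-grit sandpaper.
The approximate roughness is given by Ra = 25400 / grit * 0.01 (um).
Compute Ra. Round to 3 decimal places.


Ra = 25400 / 114 * 0.01
= 254 / 114
= 2.228 um

2.228


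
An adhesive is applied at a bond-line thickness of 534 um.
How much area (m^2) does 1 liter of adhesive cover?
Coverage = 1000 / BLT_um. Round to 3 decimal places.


Coverage = 1000 / 534 = 1.873 m^2

1.873


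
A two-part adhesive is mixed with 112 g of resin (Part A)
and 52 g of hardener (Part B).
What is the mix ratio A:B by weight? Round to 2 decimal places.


Mix ratio = mass_A / mass_B
= 112 / 52
= 2.15

2.15


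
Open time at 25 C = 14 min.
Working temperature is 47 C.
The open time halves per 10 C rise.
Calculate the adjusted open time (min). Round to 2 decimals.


factor = 2^((47 - 25) / 10) = 4.5948
ot = 14 / 4.5948 = 3.05 min

3.05


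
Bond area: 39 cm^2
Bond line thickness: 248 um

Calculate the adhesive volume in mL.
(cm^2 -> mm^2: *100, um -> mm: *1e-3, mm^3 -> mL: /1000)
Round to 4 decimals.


V = 39*100 * 248*1e-3 / 1000
= 0.9672 mL

0.9672


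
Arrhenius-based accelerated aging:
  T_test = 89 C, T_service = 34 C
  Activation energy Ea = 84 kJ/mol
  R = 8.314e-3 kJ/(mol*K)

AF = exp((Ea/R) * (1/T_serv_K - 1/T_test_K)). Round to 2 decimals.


T_test_K = 362.15, T_serv_K = 307.15
AF = exp((84/8.314e-3) * (1/307.15 - 1/362.15))
= 147.77

147.77


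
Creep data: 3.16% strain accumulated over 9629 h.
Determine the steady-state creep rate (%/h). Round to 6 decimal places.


Rate = 3.16 / 9629 = 0.000328 %/h

0.000328


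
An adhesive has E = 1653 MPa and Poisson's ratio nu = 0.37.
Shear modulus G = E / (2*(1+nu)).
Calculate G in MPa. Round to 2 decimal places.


G = 1653 / (2*(1+0.37))
= 1653 / 2.74
= 603.28 MPa

603.28


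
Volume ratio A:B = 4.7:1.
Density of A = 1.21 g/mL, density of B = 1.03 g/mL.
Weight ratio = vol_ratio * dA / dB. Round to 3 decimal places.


Wt ratio = 4.7 * 1.21 / 1.03
= 5.521

5.521


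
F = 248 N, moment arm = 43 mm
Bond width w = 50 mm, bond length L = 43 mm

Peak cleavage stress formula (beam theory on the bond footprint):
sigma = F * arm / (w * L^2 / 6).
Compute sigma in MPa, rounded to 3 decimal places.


sigma = (248 * 43) / (50 * 1849 / 6)
= 10664 * 6 / 92450
= 63984 / 92450
= 0.692 MPa

0.692


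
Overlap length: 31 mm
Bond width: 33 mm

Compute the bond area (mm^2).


Bond area = 31 * 33 = 1023 mm^2

1023


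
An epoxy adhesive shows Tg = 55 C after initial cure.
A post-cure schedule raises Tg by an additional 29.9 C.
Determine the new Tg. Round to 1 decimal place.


New Tg = 55 + 29.9
= 84.9 C

84.9


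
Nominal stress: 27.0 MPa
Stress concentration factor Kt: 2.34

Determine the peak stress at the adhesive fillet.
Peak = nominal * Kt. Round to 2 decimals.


Peak stress = 27.0 * 2.34
= 63.18 MPa

63.18


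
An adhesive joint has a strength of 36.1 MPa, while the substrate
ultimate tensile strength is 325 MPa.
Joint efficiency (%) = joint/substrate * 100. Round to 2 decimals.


Efficiency = 36.1 / 325 * 100
= 11.11%

11.11


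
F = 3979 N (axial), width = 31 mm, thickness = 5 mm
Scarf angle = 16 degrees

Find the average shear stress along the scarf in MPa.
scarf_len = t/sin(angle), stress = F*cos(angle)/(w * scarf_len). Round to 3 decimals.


scarf_len = 5/sin(16 deg) = 18.1398
cos(16 deg) = 0.961262
stress = 3979*0.961262/(31*18.1398) = 6.802 MPa

6.802


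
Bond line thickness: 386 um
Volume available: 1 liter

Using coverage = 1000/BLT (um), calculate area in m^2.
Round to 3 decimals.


1 L = 1e6 mm^3, thickness = 386 um = 0.386 mm
Area = 1e6 / 0.386 mm^2 = (1e6 / 0.386) / 1e6 m^2 = 1000 / 386 m^2
= 2.591 m^2

2.591


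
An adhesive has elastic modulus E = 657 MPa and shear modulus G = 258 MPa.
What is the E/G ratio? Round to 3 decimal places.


E/G = 657 / 258 = 2.547

2.547


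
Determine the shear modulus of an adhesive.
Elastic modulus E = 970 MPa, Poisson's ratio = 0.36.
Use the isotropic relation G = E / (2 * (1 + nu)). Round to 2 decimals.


G = 970 / (2*(1+0.36)) = 970 / 2.72
= 356.62 MPa

356.62


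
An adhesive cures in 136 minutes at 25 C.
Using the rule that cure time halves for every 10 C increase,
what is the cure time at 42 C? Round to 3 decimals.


Factor = 2^((42 - 25) / 10) = 3.2490
Cure time = 136 / 3.2490
= 41.859 minutes

41.859


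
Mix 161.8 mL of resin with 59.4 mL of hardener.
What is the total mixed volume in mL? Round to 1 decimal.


Total = 161.8 + 59.4 = 221.2 mL

221.2


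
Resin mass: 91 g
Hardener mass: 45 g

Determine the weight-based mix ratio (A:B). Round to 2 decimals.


Ratio = 91 / 45 = 2.02

2.02


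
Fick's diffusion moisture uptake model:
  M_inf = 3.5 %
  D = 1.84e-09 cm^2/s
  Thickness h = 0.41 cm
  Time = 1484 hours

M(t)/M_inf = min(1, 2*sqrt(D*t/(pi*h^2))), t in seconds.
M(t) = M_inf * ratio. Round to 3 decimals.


t_sec = 1484 * 3600 = 5342400
ratio = 2*sqrt(1.84e-09*5342400/(pi*0.41^2))
= min(1, 0.272865)
= 0.272865
M(t) = 3.5 * 0.272865 = 0.955 %

0.955


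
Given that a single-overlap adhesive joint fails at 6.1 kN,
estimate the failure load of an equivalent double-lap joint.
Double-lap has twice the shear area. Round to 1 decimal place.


Double-lap factor = 2
Expected load = 6.1 * 2 = 12.2 kN

12.2


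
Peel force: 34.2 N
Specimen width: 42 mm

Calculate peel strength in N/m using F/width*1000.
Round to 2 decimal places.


Peel strength = 34.2 / 42 * 1000 = 814.29 N/m

814.29


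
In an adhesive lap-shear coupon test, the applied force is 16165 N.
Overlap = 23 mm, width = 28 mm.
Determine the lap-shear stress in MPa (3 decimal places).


stress = F / (overlap * width)
= 16165 / (23 * 28)
= 25.101 MPa

25.101


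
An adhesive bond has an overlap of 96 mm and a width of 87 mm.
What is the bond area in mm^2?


Bond area = overlap * width
= 96 * 87
= 8352 mm^2

8352


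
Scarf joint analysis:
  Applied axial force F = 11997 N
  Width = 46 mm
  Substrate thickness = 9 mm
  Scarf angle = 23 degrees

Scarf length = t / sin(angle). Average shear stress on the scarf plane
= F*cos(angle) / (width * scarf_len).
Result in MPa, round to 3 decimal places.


Scarf length = 9 / sin(23 deg) = 23.0337 mm
cos(23 deg) = 0.920505
Shear = 11997 * 0.920505 / (46 * 23.0337)
= 10.423 MPa

10.423


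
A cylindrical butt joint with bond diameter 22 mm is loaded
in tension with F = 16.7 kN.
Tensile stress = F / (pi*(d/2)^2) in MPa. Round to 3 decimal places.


Area = pi * (22/2)^2 = 380.1327 mm^2
Stress = 16.7*1000 / 380.1327
= 43.932 MPa

43.932


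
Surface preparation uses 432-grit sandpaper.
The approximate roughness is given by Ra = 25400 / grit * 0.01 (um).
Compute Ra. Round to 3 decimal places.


Ra = 25400 / 432 * 0.01
= 254 / 432
= 0.588 um

0.588


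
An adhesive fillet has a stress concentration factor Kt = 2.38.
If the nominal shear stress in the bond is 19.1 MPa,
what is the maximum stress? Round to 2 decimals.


Max stress = 19.1 * 2.38 = 45.46 MPa

45.46


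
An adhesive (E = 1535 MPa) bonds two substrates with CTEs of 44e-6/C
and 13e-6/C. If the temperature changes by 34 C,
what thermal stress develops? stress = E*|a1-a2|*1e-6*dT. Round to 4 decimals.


Stress = 1535 * |44 - 13| * 1e-6 * 34
= 1.6179 MPa

1.6179


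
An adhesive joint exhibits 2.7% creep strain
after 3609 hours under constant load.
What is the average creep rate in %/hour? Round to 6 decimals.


Creep rate = strain / time
= 2.7 / 3609
= 0.000748 %/h

0.000748


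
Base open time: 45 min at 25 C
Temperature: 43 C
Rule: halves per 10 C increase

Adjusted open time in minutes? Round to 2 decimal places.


Acceleration = 2^((43-25)/10) = 3.4822
Open time = 45 / 3.4822 = 12.92 min

12.92


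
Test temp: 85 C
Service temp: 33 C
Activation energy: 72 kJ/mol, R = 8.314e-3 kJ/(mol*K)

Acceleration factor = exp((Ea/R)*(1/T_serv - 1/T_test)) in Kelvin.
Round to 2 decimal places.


AF = exp((72/0.008314)*(1/306.15 - 1/358.15))
= 60.77

60.77


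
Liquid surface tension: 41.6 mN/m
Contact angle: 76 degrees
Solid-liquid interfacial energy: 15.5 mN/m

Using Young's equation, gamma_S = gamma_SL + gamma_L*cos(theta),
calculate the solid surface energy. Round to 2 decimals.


gamma_S = 15.5 + 41.6 * cos(76)
= 25.56 mN/m

25.56


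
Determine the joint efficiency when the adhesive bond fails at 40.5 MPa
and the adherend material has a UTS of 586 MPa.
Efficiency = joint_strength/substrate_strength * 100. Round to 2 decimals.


Joint efficiency = 40.5 / 586 * 100
= 6.91%

6.91


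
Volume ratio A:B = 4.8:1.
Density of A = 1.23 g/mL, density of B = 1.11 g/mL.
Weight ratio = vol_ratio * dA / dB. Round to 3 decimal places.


Wt ratio = 4.8 * 1.23 / 1.11
= 5.319

5.319


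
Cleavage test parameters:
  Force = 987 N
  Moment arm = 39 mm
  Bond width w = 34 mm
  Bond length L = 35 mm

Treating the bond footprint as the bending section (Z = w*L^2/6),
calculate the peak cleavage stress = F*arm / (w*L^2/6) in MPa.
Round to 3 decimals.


M = 987 * 39 = 38493 N*mm
Z = 34 * 35^2 / 6 = 41650 / 6 mm^3
sigma = M / Z = 6 * 38493 / 41650 = 230958 / 41650
= 5.545 MPa

5.545


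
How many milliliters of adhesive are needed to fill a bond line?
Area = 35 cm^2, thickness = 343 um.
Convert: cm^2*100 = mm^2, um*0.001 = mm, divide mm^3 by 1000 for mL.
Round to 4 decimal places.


= (35 * 100) * (343 * 0.001) / 1000
= 1.2005 mL

1.2005


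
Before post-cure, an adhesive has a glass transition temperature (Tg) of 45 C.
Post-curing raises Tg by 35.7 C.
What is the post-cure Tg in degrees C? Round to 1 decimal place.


Tg_post = Tg_base + delta_Tg
= 45 + 35.7
= 80.7 C

80.7


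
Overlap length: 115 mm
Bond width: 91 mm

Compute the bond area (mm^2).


Bond area = 115 * 91 = 10465 mm^2

10465


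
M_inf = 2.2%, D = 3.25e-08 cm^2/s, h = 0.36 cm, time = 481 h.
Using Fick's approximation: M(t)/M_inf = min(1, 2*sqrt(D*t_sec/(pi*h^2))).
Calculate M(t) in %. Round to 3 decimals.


t = 1731600 s
ratio = min(1, 2*sqrt(3.25e-08*1731600/(pi*0.1296)))
= 0.743563
M(t) = 2.2 * 0.743563 = 1.636%

1.636


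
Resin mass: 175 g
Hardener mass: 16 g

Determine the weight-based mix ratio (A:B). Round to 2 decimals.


Ratio = 175 / 16 = 10.94

10.94


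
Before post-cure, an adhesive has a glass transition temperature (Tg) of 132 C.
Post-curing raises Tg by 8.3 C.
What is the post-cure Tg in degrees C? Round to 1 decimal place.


Tg_post = Tg_base + delta_Tg
= 132 + 8.3
= 140.3 C

140.3


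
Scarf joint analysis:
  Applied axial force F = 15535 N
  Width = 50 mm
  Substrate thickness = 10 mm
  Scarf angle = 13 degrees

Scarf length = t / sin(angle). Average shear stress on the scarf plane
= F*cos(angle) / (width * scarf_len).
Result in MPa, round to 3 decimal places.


Scarf length = 10 / sin(13 deg) = 44.4541 mm
cos(13 deg) = 0.974370
Shear = 15535 * 0.974370 / (50 * 44.4541)
= 6.810 MPa

6.810


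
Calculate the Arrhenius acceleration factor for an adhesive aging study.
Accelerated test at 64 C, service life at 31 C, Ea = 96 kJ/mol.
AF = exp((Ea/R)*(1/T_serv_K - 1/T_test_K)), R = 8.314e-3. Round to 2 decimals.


T_test = 337.15 K, T_serv = 304.15 K
Ea/R = 96 / 0.008314 = 11546.79
AF = exp(11546.79 * (1/304.15 - 1/337.15))
= 41.10

41.10


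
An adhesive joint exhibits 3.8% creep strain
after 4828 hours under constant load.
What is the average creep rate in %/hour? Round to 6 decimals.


Creep rate = strain / time
= 3.8 / 4828
= 0.000787 %/h

0.000787


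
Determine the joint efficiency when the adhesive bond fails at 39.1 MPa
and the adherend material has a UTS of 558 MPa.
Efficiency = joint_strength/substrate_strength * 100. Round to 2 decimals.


Joint efficiency = 39.1 / 558 * 100
= 7.01%

7.01


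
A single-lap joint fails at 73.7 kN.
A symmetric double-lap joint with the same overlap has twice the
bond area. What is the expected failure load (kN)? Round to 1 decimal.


Double-lap load = 2 * 73.7 = 147.4 kN

147.4


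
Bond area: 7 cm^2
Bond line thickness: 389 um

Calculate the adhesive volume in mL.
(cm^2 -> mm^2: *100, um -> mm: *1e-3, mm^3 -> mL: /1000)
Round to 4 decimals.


V = 7*100 * 389*1e-3 / 1000
= 0.2723 mL

0.2723


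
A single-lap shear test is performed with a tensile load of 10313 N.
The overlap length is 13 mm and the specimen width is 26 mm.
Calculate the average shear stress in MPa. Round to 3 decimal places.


Shear stress = F / (overlap * width)
= 10313 / (13 * 26)
= 10313 / 338
= 30.512 MPa

30.512


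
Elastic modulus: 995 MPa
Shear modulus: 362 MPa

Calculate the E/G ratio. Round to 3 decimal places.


E / G = 995 / 362 = 2.749

2.749


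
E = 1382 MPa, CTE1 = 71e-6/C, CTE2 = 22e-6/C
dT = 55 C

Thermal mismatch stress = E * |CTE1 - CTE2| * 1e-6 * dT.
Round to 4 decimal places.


= 1382 * 49e-6 * 55
= 3.7245 MPa

3.7245


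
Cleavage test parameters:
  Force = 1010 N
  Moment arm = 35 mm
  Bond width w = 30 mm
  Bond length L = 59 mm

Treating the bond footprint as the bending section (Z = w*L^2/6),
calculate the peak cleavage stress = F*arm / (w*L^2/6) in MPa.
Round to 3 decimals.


M = 1010 * 35 = 35350 N*mm
Z = 30 * 59^2 / 6 = 104430 / 6 mm^3
sigma = M / Z = 6 * 35350 / 104430 = 212100 / 104430
= 2.031 MPa

2.031


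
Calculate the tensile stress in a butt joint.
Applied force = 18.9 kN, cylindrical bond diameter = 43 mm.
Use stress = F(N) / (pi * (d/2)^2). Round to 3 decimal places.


A = pi * 21.5^2 = 1452.2012 mm^2
sigma = 18900.0 / 1452.2012 = 13.015 MPa

13.015


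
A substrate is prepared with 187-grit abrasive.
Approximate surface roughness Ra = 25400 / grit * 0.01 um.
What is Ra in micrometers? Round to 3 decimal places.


Ra = 25400 / 187 * 0.01 = 1.358 um

1.358


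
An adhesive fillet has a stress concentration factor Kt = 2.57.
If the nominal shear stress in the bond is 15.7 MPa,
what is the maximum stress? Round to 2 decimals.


Max stress = 15.7 * 2.57 = 40.35 MPa

40.35


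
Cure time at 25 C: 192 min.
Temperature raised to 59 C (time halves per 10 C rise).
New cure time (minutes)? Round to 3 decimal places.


Acceleration factor = 2^(34/10) = 10.5561
New time = 192 / 10.5561 = 18.189 min

18.189


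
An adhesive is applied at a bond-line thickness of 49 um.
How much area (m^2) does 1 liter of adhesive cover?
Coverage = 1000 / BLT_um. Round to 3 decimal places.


Coverage = 1000 / 49 = 20.408 m^2

20.408


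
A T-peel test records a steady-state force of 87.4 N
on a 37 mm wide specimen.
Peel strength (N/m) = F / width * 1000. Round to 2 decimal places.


Peel strength = 87.4 / 37 * 1000
= 2362.16 N/m

2362.16


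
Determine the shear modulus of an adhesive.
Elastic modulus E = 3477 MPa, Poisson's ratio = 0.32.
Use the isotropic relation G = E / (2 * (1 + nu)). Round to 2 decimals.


G = 3477 / (2*(1+0.32)) = 3477 / 2.64
= 1317.05 MPa

1317.05


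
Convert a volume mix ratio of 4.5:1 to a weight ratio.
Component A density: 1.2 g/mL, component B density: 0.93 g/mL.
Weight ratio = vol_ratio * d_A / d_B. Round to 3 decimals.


= 4.5 * 1.2 / 0.93 = 5.806

5.806


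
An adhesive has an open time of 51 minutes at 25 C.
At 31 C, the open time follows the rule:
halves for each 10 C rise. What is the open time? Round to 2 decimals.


Factor = 2^((31-25)/10) = 1.5157
Open time = 51 / 1.5157 = 33.65 min

33.65


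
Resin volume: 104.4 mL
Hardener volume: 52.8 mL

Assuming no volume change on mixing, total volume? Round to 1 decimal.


V_total = 104.4 + 52.8 = 157.2 mL

157.2


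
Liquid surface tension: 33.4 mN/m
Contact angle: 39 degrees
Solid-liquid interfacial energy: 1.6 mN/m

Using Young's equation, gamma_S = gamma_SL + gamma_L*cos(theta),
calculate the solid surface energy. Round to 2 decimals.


gamma_S = 1.6 + 33.4 * cos(39)
= 27.56 mN/m

27.56


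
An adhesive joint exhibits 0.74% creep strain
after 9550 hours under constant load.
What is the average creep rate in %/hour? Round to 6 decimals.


Creep rate = strain / time
= 0.74 / 9550
= 0.000077 %/h

0.000077


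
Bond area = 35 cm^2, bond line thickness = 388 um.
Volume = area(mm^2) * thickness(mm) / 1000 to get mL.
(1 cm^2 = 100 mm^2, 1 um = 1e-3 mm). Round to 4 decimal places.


area_mm2 = 35 * 100 = 3500
blt_mm = 388 * 1e-3 = 0.388
vol_mm3 = 3500 * 0.388 = 1358.0
vol_mL = 1358.0 / 1000 = 1.3580 mL

1.3580


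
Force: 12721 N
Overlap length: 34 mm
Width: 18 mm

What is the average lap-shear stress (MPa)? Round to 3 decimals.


Average shear stress = F / (overlap * width)
= 12721 / (34 * 18)
= 20.786 MPa

20.786


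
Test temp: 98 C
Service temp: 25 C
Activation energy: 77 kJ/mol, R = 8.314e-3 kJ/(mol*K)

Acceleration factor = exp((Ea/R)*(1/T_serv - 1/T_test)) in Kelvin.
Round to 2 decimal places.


AF = exp((77/0.008314)*(1/298.15 - 1/371.15))
= 450.20

450.20


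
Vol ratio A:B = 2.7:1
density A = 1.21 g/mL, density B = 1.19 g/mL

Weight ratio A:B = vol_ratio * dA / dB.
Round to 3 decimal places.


Weight ratio = 2.7 * 1.21 / 1.19
= 2.745

2.745


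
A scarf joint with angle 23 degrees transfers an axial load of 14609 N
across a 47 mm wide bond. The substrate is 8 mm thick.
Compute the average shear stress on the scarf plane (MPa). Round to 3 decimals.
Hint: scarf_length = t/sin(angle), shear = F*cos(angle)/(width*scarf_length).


scarf_length = 8 / sin(23 deg) = 20.4744 mm
cos(23 deg) = 0.920505
shear stress = 14609 * 0.920505 / (47 * 20.4744)
= 13.975 MPa

13.975


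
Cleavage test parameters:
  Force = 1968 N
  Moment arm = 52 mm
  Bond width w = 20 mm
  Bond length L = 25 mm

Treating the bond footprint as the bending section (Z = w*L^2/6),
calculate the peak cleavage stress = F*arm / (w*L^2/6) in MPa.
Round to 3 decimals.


M = 1968 * 52 = 102336 N*mm
Z = 20 * 25^2 / 6 = 12500 / 6 mm^3
sigma = M / Z = 6 * 102336 / 12500 = 614016 / 12500
= 49.121 MPa

49.121


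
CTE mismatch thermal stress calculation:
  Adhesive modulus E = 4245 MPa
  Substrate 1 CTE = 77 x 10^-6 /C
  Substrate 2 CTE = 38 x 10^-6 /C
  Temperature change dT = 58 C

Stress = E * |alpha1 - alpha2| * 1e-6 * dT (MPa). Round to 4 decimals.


delta_alpha = |77 - 38| = 39 x 10^-6/C
Stress = 4245 * 39e-6 * 58
= 9.6022 MPa

9.6022


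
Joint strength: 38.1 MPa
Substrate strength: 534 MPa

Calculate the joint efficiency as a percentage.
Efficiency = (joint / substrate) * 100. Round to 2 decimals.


Efficiency = (38.1 / 534) * 100 = 7.13%

7.13


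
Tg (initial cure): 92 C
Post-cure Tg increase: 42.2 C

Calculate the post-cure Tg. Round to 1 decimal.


Post-cure Tg = 92 + 42.2 = 134.2 C

134.2


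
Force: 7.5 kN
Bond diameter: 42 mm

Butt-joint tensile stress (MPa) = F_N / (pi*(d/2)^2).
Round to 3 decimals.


F_N = 7.5 * 1000 = 7500.0 N
A = pi*(21.0)^2 = 1385.4424 mm^2
stress = 7500.0 / 1385.4424 = 5.413 MPa

5.413


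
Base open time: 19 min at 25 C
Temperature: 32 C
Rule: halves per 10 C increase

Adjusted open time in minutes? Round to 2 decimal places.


Acceleration = 2^((32-25)/10) = 1.6245
Open time = 19 / 1.6245 = 11.70 min

11.70


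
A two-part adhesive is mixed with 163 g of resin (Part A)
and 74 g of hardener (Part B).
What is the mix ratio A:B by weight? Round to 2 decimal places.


Mix ratio = mass_A / mass_B
= 163 / 74
= 2.20

2.20


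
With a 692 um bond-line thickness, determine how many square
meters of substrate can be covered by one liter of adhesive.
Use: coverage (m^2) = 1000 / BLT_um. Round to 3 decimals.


Coverage = 1000 / 692 = 1.445 m^2

1.445


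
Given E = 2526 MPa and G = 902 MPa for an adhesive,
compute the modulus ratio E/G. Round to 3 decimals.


E/G ratio = 2526 / 902 = 2.800

2.800


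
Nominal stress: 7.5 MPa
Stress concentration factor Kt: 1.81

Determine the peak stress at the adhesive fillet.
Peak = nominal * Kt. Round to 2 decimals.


Peak stress = 7.5 * 1.81
= 13.58 MPa

13.58


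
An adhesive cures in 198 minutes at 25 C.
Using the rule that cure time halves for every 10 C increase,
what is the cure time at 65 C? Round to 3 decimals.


Factor = 2^((65 - 25) / 10) = 16.0000
Cure time = 198 / 16.0000
= 12.375 minutes

12.375


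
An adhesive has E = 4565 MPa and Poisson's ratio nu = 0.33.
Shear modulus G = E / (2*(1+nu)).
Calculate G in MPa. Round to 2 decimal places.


G = 4565 / (2*(1+0.33))
= 4565 / 2.66
= 1716.17 MPa

1716.17


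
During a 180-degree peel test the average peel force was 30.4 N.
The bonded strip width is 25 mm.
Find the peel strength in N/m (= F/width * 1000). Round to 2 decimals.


Peel strength = F/width * 1000
= 30.4 / 25 * 1000
= 1216.00 N/m

1216.00


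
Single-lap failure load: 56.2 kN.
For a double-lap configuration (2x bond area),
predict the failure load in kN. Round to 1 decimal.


Failure load = 56.2 * 2 = 112.4 kN

112.4


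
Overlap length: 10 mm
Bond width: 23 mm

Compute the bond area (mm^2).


Bond area = 10 * 23 = 230 mm^2

230


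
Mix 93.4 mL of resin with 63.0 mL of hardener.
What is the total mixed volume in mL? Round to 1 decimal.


Total = 93.4 + 63.0 = 156.4 mL

156.4


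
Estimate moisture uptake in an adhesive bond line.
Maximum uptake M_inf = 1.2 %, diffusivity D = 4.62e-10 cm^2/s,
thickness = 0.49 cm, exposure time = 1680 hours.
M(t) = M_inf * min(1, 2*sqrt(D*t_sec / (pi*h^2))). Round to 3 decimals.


Convert time: 1680 h = 6048000 s
ratio = min(1, 2*sqrt(4.62e-10*6048000/(pi*0.49^2)))
= 0.121727
M(t) = 1.2 * 0.121727 = 0.146%

0.146


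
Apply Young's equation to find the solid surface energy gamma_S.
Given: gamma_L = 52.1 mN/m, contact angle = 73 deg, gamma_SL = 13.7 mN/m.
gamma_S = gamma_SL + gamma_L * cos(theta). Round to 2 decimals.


theta_rad = 73 * pi/180 = 1.274090
gamma_S = 13.7 + 52.1 * cos(1.274090)
= 28.93 mN/m

28.93


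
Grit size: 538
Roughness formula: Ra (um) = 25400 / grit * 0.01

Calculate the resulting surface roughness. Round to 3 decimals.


Ra = 25400 / 538 * 0.01
= 0.472 um

0.472


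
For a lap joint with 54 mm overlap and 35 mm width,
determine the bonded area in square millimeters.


Area = 54 * 35 = 1890 mm^2

1890


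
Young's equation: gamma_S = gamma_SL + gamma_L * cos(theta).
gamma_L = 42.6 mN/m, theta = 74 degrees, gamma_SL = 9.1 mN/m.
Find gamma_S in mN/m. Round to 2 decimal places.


cos(74 deg) = 0.275637
gamma_S = 9.1 + 42.6 * 0.275637
= 20.84 mN/m

20.84


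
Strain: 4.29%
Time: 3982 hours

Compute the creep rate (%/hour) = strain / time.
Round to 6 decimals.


Creep rate = 4.29 / 3982
= 0.001077 %/h

0.001077


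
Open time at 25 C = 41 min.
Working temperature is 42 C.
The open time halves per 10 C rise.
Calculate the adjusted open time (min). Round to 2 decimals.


factor = 2^((42 - 25) / 10) = 3.2490
ot = 41 / 3.2490 = 12.62 min

12.62


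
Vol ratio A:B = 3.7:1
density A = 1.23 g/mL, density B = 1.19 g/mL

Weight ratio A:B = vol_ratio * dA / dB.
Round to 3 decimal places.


Weight ratio = 3.7 * 1.23 / 1.19
= 3.824

3.824


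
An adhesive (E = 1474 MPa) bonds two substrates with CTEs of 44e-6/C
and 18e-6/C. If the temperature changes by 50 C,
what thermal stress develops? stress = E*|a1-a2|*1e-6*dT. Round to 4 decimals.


Stress = 1474 * |44 - 18| * 1e-6 * 50
= 1.9162 MPa

1.9162


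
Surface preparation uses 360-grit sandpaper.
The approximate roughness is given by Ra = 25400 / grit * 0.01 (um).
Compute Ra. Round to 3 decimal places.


Ra = 25400 / 360 * 0.01
= 254 / 360
= 0.706 um

0.706


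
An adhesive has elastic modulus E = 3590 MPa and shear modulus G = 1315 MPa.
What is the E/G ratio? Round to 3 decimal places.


E/G = 3590 / 1315 = 2.730

2.730


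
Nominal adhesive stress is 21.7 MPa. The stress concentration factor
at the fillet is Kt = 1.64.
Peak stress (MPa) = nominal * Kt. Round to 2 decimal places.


Peak = 21.7 * 1.64 = 35.59 MPa

35.59


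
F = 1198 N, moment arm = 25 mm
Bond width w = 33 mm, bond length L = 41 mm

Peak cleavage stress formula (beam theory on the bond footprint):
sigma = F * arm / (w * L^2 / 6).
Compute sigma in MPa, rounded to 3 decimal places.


sigma = (1198 * 25) / (33 * 1681 / 6)
= 29950 * 6 / 55473
= 179700 / 55473
= 3.239 MPa

3.239


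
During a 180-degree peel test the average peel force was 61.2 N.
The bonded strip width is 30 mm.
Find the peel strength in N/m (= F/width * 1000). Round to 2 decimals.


Peel strength = F/width * 1000
= 61.2 / 30 * 1000
= 2040.00 N/m

2040.00


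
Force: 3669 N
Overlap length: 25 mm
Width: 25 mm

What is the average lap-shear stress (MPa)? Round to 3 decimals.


Average shear stress = F / (overlap * width)
= 3669 / (25 * 25)
= 5.870 MPa

5.870


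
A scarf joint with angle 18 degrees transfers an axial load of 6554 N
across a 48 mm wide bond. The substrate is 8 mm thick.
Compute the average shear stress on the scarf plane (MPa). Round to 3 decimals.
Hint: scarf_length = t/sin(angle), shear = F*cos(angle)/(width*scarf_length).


scarf_length = 8 / sin(18 deg) = 25.8885 mm
cos(18 deg) = 0.951057
shear stress = 6554 * 0.951057 / (48 * 25.8885)
= 5.016 MPa

5.016


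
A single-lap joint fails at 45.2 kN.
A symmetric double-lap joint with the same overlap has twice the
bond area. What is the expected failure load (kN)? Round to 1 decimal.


Double-lap load = 2 * 45.2 = 90.4 kN

90.4


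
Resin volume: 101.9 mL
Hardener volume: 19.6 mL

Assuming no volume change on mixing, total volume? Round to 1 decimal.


V_total = 101.9 + 19.6 = 121.5 mL

121.5


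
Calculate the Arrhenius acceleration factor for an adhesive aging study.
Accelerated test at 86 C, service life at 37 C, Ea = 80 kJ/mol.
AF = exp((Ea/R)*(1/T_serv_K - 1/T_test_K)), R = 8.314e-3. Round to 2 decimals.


T_test = 359.15 K, T_serv = 310.15 K
Ea/R = 80 / 0.008314 = 9622.32
AF = exp(9622.32 * (1/310.15 - 1/359.15))
= 68.91

68.91


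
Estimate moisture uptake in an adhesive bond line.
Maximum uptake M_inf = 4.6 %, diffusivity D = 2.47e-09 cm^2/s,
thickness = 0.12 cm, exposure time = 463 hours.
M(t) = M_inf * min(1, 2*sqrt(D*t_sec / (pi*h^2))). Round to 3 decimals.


Convert time: 463 h = 1666800 s
ratio = min(1, 2*sqrt(2.47e-09*1666800/(pi*0.12^2)))
= 0.603343
M(t) = 4.6 * 0.603343 = 2.775%

2.775


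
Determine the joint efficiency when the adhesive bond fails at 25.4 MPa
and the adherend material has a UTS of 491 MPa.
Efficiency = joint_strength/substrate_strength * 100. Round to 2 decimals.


Joint efficiency = 25.4 / 491 * 100
= 5.17%

5.17


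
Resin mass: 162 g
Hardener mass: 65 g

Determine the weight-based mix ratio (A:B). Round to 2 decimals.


Ratio = 162 / 65 = 2.49

2.49


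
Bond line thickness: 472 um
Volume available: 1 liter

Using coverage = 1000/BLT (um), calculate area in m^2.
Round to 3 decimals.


1 L = 1e6 mm^3, thickness = 472 um = 0.472 mm
Area = 1e6 / 0.472 mm^2 = (1e6 / 0.472) / 1e6 m^2 = 1000 / 472 m^2
= 2.119 m^2

2.119


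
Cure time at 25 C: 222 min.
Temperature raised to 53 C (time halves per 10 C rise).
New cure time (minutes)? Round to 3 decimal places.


Acceleration factor = 2^(28/10) = 6.9644
New time = 222 / 6.9644 = 31.876 min

31.876


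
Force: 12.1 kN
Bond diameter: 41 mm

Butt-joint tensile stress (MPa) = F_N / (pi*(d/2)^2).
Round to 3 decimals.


F_N = 12.1 * 1000 = 12100.0 N
A = pi*(20.5)^2 = 1320.2543 mm^2
stress = 12100.0 / 1320.2543 = 9.165 MPa

9.165


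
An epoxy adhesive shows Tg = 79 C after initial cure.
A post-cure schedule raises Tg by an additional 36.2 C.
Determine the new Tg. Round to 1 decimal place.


New Tg = 79 + 36.2
= 115.2 C

115.2


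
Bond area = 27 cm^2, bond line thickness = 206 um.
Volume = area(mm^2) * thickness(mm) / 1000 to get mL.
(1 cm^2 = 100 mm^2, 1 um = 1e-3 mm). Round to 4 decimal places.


area_mm2 = 27 * 100 = 2700
blt_mm = 206 * 1e-3 = 0.206
vol_mm3 = 2700 * 0.206 = 556.2
vol_mL = 556.2 / 1000 = 0.5562 mL

0.5562


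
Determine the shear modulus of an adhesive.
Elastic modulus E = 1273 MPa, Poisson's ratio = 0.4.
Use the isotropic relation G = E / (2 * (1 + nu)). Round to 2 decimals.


G = 1273 / (2*(1+0.4)) = 1273 / 2.80
= 454.64 MPa

454.64


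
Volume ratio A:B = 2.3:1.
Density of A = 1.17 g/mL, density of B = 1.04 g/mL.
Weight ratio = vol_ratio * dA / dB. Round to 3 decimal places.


Wt ratio = 2.3 * 1.17 / 1.04
= 2.588

2.588


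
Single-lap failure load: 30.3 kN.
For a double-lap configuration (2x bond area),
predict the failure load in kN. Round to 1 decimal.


Failure load = 30.3 * 2 = 60.6 kN

60.6


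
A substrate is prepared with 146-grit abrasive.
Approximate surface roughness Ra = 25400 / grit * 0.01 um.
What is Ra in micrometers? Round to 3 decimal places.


Ra = 25400 / 146 * 0.01 = 1.740 um

1.740


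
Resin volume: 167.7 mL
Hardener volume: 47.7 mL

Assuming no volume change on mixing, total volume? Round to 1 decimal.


V_total = 167.7 + 47.7 = 215.4 mL

215.4


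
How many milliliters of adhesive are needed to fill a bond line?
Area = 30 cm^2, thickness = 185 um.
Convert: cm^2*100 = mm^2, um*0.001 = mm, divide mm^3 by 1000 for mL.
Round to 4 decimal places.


= (30 * 100) * (185 * 0.001) / 1000
= 0.5550 mL

0.5550


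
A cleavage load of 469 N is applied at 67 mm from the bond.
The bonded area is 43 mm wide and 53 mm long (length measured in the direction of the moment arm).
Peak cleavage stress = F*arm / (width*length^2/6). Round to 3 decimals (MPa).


Moment = 469 * 67 = 31423 N*mm
Section modulus = 43 * 2809 / 6 = 120787 / 6 mm^3
Stress = 31423 / (120787 / 6) = 188538 / 120787
= 1.561 MPa

1.561


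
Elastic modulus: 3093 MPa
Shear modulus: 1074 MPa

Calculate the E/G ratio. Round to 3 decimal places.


E / G = 3093 / 1074 = 2.880

2.880


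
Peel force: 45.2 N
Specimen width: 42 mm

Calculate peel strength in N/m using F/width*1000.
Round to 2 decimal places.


Peel strength = 45.2 / 42 * 1000 = 1076.19 N/m

1076.19


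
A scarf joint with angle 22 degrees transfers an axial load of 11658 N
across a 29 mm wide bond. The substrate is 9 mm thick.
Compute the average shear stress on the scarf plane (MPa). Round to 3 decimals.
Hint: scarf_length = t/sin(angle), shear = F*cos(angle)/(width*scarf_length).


scarf_length = 9 / sin(22 deg) = 24.0252 mm
cos(22 deg) = 0.927184
shear stress = 11658 * 0.927184 / (29 * 24.0252)
= 15.514 MPa

15.514


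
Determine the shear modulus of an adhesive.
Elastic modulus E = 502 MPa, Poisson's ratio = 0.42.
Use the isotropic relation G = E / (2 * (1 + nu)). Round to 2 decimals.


G = 502 / (2*(1+0.42)) = 502 / 2.84
= 176.76 MPa

176.76


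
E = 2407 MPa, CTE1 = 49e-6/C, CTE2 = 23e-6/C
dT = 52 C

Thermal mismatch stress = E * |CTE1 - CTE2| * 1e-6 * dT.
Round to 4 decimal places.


= 2407 * 26e-6 * 52
= 3.2543 MPa

3.2543


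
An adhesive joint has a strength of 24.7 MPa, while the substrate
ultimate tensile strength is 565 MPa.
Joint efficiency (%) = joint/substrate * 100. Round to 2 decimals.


Efficiency = 24.7 / 565 * 100
= 4.37%

4.37


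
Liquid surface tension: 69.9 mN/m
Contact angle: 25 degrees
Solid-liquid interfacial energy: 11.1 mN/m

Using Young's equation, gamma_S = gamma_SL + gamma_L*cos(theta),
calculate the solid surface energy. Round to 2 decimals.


gamma_S = 11.1 + 69.9 * cos(25)
= 74.45 mN/m

74.45


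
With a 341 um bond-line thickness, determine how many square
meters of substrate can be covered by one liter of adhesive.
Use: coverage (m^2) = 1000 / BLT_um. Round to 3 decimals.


Coverage = 1000 / 341 = 2.933 m^2

2.933


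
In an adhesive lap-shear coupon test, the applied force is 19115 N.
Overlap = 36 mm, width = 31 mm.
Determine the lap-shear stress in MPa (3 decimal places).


stress = F / (overlap * width)
= 19115 / (36 * 31)
= 17.128 MPa

17.128


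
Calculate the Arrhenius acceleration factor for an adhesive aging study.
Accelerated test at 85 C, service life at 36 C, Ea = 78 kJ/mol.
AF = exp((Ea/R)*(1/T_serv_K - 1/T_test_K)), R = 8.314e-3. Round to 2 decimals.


T_test = 358.15 K, T_serv = 309.15 K
Ea/R = 78 / 0.008314 = 9381.77
AF = exp(9381.77 * (1/309.15 - 1/358.15))
= 63.55

63.55


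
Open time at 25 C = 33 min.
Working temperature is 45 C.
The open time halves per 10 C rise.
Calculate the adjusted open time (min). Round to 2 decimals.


factor = 2^((45 - 25) / 10) = 4.0000
ot = 33 / 4.0000 = 8.25 min

8.25


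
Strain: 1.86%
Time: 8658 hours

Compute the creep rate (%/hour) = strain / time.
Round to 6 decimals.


Creep rate = 1.86 / 8658
= 0.000215 %/h

0.000215


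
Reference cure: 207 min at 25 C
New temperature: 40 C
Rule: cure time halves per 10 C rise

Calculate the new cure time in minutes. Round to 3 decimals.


factor = 2^((40-25)/10) = 2.8284
t_new = 207 / 2.8284 = 73.186 min

73.186


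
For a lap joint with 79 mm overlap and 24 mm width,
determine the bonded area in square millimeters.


Area = 79 * 24 = 1896 mm^2

1896


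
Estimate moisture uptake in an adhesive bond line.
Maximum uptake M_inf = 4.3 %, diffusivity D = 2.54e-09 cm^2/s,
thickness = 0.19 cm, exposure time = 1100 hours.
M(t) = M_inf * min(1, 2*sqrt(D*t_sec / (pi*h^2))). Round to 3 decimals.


Convert time: 1100 h = 3960000 s
ratio = min(1, 2*sqrt(2.54e-09*3960000/(pi*0.19^2)))
= 0.595615
M(t) = 4.3 * 0.595615 = 2.561%

2.561


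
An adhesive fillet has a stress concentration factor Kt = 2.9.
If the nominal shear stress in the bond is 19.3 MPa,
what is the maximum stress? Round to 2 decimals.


Max stress = 19.3 * 2.9 = 55.97 MPa

55.97


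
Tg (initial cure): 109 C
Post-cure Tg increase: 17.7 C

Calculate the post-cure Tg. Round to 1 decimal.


Post-cure Tg = 109 + 17.7 = 126.7 C

126.7


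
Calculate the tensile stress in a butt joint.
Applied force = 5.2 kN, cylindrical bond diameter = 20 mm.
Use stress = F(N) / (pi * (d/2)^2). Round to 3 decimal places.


A = pi * 10.0^2 = 314.1593 mm^2
sigma = 5200.0 / 314.1593 = 16.552 MPa

16.552


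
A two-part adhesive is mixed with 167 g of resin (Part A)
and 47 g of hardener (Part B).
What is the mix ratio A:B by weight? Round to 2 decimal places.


Mix ratio = mass_A / mass_B
= 167 / 47
= 3.55

3.55


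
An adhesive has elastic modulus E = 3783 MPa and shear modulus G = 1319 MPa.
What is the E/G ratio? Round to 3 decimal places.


E/G = 3783 / 1319 = 2.868

2.868


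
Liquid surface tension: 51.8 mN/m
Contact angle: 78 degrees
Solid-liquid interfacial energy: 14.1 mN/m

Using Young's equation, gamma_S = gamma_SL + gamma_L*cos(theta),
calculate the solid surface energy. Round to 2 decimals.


gamma_S = 14.1 + 51.8 * cos(78)
= 24.87 mN/m

24.87


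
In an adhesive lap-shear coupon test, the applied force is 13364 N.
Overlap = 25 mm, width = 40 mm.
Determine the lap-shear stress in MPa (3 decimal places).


stress = F / (overlap * width)
= 13364 / (25 * 40)
= 13.364 MPa

13.364


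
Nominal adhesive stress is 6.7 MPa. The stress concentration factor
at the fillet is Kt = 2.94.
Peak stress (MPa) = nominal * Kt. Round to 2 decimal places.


Peak = 6.7 * 2.94 = 19.70 MPa

19.70


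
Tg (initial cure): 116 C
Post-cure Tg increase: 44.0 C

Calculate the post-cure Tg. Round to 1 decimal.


Post-cure Tg = 116 + 44.0 = 160.0 C

160.0


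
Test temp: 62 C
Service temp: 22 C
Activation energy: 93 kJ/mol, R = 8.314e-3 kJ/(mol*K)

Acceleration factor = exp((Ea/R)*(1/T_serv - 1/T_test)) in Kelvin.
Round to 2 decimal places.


AF = exp((93/0.008314)*(1/295.15 - 1/335.15))
= 92.13

92.13


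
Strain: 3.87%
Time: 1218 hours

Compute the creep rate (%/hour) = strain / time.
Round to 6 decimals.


Creep rate = 3.87 / 1218
= 0.003177 %/h

0.003177


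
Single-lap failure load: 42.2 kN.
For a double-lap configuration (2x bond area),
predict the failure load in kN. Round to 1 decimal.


Failure load = 42.2 * 2 = 84.4 kN

84.4


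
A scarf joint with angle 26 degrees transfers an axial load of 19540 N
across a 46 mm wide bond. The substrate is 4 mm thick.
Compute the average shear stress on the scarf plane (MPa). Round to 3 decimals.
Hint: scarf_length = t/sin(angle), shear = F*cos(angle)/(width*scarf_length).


scarf_length = 4 / sin(26 deg) = 9.1247 mm
cos(26 deg) = 0.898794
shear stress = 19540 * 0.898794 / (46 * 9.1247)
= 41.842 MPa

41.842


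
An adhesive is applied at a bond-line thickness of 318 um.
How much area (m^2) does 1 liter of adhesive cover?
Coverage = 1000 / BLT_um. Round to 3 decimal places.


Coverage = 1000 / 318 = 3.145 m^2

3.145


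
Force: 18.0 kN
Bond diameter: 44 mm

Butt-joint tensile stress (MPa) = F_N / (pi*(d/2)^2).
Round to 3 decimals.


F_N = 18.0 * 1000 = 18000.0 N
A = pi*(22.0)^2 = 1520.5308 mm^2
stress = 18000.0 / 1520.5308 = 11.838 MPa

11.838


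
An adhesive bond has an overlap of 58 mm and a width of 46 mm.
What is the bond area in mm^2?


Bond area = overlap * width
= 58 * 46
= 2668 mm^2

2668


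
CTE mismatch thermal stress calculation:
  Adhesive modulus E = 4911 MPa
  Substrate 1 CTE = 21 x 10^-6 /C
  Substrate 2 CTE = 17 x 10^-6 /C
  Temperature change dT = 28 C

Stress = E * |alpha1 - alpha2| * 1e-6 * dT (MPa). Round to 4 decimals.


delta_alpha = |21 - 17| = 4 x 10^-6/C
Stress = 4911 * 4e-6 * 28
= 0.5500 MPa

0.5500


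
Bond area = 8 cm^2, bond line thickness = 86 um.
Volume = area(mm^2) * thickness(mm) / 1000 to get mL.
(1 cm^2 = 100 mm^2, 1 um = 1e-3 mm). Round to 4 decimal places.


area_mm2 = 8 * 100 = 800
blt_mm = 86 * 1e-3 = 0.086
vol_mm3 = 800 * 0.086 = 68.8
vol_mL = 68.8 / 1000 = 0.0688 mL

0.0688


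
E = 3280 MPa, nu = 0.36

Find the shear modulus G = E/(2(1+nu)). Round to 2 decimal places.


G = 3280 / (2 * 1.36)
= 1205.88 MPa

1205.88
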